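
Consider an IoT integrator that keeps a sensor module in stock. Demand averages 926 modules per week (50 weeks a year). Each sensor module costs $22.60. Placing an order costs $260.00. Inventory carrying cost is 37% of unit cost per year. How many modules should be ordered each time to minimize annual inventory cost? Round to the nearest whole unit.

Annual demand D = 926 × 50 = 46,300.
Holding cost H = 0.37 × $22.60 = $8.3620 per unit per year.
EOQ = √(2DS / H) = √(2 × 46,300 × 260 / 8.362).
= √(24,076,000 / 8.362) = √2,879,215.4987 ≈ 1696.825.

Q* ≈ 1,697 modules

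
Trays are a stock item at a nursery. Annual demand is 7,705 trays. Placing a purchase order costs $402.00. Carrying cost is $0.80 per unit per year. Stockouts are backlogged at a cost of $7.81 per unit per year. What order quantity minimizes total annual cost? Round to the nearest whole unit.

Q* ≈ 2,922 trays

With planned backorders, Q* = √(2DS/H) · √((H+B)/B).
√(2DS/H) = √(2 × 7,705 × 402 / 0.8) = 2782.719.
√((H+B)/B) = √((0.8+7.81)/7.81) = 1.0500.
Q* ≈ 2921.766.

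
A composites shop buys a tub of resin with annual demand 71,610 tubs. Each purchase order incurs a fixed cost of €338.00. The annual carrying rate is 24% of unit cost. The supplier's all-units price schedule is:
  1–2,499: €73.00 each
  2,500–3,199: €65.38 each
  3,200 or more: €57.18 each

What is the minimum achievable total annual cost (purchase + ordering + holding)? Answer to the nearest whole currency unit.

TC* ≈ €4,124,181

Holding cost per unit per year at price C is H = 0.24·C.
Evaluate total cost at each tier's feasible EOQ or, if the EOQ is below the tier, at the tier's minimum quantity.
EOQ at €73.00 = 1662.2 (feasible in tier 1): TC = 71,610×€73.00 + (71,610/1662.2)×338 + (1662.2/2)×0.24×€73.00 = €5,256,652.40.
EOQ at €65.38 = 1756.4 < 2500, so use break Q=2500: TC = 71,610×€65.38 + (71,610/2500.0)×338 + (2500.0/2)×0.24×€65.38 = €4,711,157.47.
EOQ at €57.18 = 1878.2 < 3200, so use break Q=3200: TC = 71,610×€57.18 + (71,610/3200.0)×338 + (3200.0/2)×0.24×€57.18 = €4,124,180.73.
Lowest total cost among the candidates is at Q = 3200.0.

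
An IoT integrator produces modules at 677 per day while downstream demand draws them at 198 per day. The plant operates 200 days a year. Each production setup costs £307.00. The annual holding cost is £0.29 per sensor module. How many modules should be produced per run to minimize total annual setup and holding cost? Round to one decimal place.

Q* ≈ 10,885.8 modules

Annual demand D = 198 × 200 = 39,600.
Production build-up factor (1 − d/p) = 1 − 198/677 = 0.7075.
Q* = √(2DS / (H(1 − d/p))) = √(2 × 39,600 × 307 / (0.29 × 0.7075)).
= √(24,314,400 / 0.2052) ≈ 10885.775.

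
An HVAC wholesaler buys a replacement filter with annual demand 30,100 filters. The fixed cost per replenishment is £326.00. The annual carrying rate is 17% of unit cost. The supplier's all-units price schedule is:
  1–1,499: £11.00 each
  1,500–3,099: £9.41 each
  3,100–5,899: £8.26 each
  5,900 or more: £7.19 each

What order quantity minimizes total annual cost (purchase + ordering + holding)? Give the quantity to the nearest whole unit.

Holding cost per unit per year at price C is H = 0.17·C.
Evaluate total cost at each tier's feasible EOQ or, if the EOQ is below the tier, at the tier's minimum quantity.
Tier 1 (£11.00): EOQ = 3239.6 exceeds tier's upper bound 1499, so this tier is dominated.
Tier 2 (£9.41): EOQ = 3502.6 exceeds tier's upper bound 3099, so this tier is dominated.
EOQ at £8.26 = 3738.5 (feasible in tier 3): TC = 30,100×£8.26 + (30,100/3738.5)×326 + (3738.5/2)×0.17×£8.26 = £253,875.54.
EOQ at £7.19 = 4007.0 < 5900, so use break Q=5900: TC = 30,100×£7.19 + (30,100/5900.0)×326 + (5900.0/2)×0.17×£7.19 = £221,687.94.
Lowest total cost is £221,687.94 at Q = 5900.0.

Q* ≈ 5,900 filters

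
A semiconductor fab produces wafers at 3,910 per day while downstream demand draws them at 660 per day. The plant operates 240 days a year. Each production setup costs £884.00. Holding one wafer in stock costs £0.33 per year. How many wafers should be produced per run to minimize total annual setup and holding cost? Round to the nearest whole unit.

Q* ≈ 31,953 wafers

Annual demand D = 660 × 240 = 158,400.
Production build-up factor (1 − d/p) = 1 − 660/3,910 = 0.8312.
Q* = √(2DS / (H(1 − d/p))) = √(2 × 158,400 × 884 / (0.33 × 0.8312)).
= √(280,051,200 / 0.2743) ≈ 31952.765.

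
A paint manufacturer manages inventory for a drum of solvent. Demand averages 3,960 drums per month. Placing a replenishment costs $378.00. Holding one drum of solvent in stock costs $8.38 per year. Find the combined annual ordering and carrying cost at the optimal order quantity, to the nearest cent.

Annual demand D = 3,960 × 12 = 47,520.
Q* = √(2DS/H) = √(2 × 47,520 × 378 / 8.38) ≈ 2070.51.
At Q*, ordering cost (D/Q*)S equals holding cost (Q*/2)H, each = √(DSH/2).
Minimum total = √(2DSH) = √(2 × 47,520 × 378 × 8.38) ≈ 17350.865.

TC* ≈ $17,350.86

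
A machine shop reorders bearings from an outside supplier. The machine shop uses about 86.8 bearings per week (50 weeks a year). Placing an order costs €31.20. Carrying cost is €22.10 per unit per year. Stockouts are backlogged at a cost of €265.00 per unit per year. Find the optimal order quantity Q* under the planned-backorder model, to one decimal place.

Annual demand D = 86.8 × 50 = 4,340.
With planned backorders, Q* = √(2DS/H) · √((H+B)/B).
√(2DS/H) = √(2 × 4,340 × 31.2 / 22.1) = 110.698.
√((H+B)/B) = √((22.1+265)/265) = 1.0409.
Q* ≈ 115.222.

Q* ≈ 115.2 bearings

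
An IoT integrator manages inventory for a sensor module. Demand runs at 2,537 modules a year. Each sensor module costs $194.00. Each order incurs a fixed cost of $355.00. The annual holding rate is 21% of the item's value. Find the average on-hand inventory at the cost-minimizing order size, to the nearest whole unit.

Average inventory ≈ 105 modules

Holding cost H = 0.21 × $194.00 = $40.7400 per unit per year.
The optimal lot size = √(2DS/H) = √(2 × 2,537 × 355 / 40.74) ≈ 210.27.
Average inventory = Q*/2 ≈ 210.27 / 2 = 105.135.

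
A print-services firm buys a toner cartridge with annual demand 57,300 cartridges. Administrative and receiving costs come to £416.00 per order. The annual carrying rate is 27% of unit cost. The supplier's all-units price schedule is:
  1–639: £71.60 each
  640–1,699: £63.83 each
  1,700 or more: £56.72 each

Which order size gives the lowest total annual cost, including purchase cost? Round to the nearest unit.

Holding cost per unit per year at price C is H = 0.27·C.
Candidates are each tier's EOQ (if it falls in that tier) and each price-break quantity.
Tier 1 (£71.60): EOQ = 1570.4 exceeds tier's upper bound 639, so this tier is dominated.
EOQ at £63.83 = 1663.2 (feasible in tier 2): TC = 57,300×£63.83 + (57,300/1663.2)×416 + (1663.2/2)×0.27×£63.83 = £3,686,122.77.
EOQ at £56.72 = 1764.4 (feasible in tier 3): TC = 57,300×£56.72 + (57,300/1764.4)×416 + (1764.4/2)×0.27×£56.72 = £3,277,076.23.
Lowest total cost is £3,277,076.23 at Q = 1764.4.

Q* ≈ 1,764 cartridges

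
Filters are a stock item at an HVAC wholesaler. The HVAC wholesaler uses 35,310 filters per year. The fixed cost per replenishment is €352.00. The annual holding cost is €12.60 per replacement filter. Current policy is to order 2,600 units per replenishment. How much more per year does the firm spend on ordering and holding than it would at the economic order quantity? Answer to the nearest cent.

Extra cost ≈ €3,462.58 per year

EOQ = √(2DS/H) = √(2 × 35,310 × 352 / 12.6) ≈ 1404.59.
Cost at Q* = (D/Q*)S + (Q*/2)H = √(2DSH) ≈ €17,697.85.
Cost at Q = 2,600: (35,310/2,600)×352 + (2,600/2)×12.6 = €4,780.43 + €16,380.00 = €21,160.43.
Excess = €21,160.43 − €17,697.85 = €3,462.58.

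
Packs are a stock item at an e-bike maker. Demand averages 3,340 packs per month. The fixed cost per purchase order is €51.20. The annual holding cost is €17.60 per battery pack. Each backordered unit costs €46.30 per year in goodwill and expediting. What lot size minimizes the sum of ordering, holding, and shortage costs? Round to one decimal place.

Q* ≈ 567.3 packs

Annual demand D = 3,340 × 12 = 40,080.
With planned backorders, Q* = √(2DS/H) · √((H+B)/B).
√(2DS/H) = √(2 × 40,080 × 51.2 / 17.6) = 482.900.
√((H+B)/B) = √((17.6+46.3)/46.3) = 1.1748.
Q* ≈ 567.306.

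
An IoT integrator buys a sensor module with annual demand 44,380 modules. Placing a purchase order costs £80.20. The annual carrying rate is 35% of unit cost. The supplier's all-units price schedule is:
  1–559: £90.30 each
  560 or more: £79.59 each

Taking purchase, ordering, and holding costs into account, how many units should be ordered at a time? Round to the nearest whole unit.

Holding cost per unit per year at price C is H = 0.35·C.
Candidates are each tier's EOQ (if it falls in that tier) and each price-break quantity.
EOQ at £90.30 = 474.6 (feasible in tier 1): TC = 44,380×£90.30 + (44,380/474.6)×80.2 + (474.6/2)×0.35×£90.30 = £4,022,513.39.
EOQ at £79.59 = 505.5 < 560, so use break Q=560: TC = 44,380×£79.59 + (44,380/560.0)×80.2 + (560.0/2)×0.35×£79.59 = £3,546,359.87.
Lowest total cost is £3,546,359.87 at Q = 560.0.

Q* ≈ 560 modules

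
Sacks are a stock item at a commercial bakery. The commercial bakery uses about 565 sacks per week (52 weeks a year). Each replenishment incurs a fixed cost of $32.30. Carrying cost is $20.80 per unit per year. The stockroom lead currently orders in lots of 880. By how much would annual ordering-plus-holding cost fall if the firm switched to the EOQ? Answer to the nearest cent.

Annual demand D = 565 × 52 = 29,380.
EOQ = √(2DS/H) = √(2 × 29,380 × 32.3 / 20.8) ≈ 302.07.
Cost at Q* = (D/Q*)S + (Q*/2)H = √(2DSH) ≈ $6,283.10.
Cost at Q = 880: (29,380/880)×32.3 + (880/2)×20.8 = $1,078.38 + $9,152.00 = $10,230.38.
Excess = $10,230.38 − $6,283.10 = $3,947.28.

Extra cost ≈ $3,947.28 per year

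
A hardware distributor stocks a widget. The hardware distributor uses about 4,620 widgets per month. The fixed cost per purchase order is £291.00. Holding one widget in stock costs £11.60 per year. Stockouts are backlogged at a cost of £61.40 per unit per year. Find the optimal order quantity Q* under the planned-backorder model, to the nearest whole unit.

Q* ≈ 1,819 widgets

Annual demand D = 4,620 × 12 = 55,440.
With planned backorders, Q* = √(2DS/H) · √((H+B)/B).
√(2DS/H) = √(2 × 55,440 × 291 / 11.6) = 1667.801.
√((H+B)/B) = √((11.6+61.4)/61.4) = 1.0904.
Q* ≈ 1818.534.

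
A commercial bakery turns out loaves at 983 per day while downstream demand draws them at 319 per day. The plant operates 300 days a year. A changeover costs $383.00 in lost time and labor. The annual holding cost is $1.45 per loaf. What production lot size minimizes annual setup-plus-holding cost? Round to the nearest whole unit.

Annual demand D = 319 × 300 = 95,700.
Production build-up factor (1 − d/p) = 1 − 319/983 = 0.6755.
Q* = √(2DS / (H(1 − d/p))) = √(2 × 95,700 × 383 / (1.45 × 0.6755)).
= √(73,306,200 / 0.9795) ≈ 8651.254.

Q* ≈ 8,651 loaves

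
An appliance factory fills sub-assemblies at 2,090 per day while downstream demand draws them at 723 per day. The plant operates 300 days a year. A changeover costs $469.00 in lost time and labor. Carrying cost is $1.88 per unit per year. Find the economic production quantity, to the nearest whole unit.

Annual demand D = 723 × 300 = 216,900.
Production build-up factor (1 − d/p) = 1 − 723/2,090 = 0.6541.
Q* = √(2DS / (H(1 − d/p))) = √(2 × 216,900 × 469 / (1.88 × 0.6541)).
= √(203,452,200 / 1.2296) ≈ 12862.967.

Q* ≈ 12,863 sub-assemblies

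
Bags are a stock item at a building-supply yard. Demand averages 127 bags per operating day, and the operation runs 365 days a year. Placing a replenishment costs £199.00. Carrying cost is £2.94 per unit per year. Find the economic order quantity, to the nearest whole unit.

Q* ≈ 2,505 bags

Annual demand D = 127 × 365 = 46,355.
EOQ = √(2DS / H) = √(2 × 46,355 × 199 / 2.94).
= √(18,449,290 / 2.94) = √6,275,268.7075 ≈ 2505.049.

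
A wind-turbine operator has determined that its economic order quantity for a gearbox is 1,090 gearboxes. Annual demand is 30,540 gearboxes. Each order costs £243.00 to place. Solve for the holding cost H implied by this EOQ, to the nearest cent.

H ≈ £12.49

Squaring Q* = √(2DS/H) gives Q*² = 2DS/H.
From Q* = √(2DS/H): H = 2DS / Q*² = 2 × 30,540 × 243 / 1,090² = 12.4926.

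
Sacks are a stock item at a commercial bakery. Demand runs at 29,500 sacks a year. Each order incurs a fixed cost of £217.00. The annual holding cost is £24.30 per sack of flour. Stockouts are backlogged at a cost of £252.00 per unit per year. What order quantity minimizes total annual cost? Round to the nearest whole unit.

Q* ≈ 760 sacks

With planned backorders, Q* = √(2DS/H) · √((H+B)/B).
√(2DS/H) = √(2 × 29,500 × 217 / 24.3) = 725.860.
√((H+B)/B) = √((24.3+252)/252) = 1.0471.
Q* ≈ 760.051.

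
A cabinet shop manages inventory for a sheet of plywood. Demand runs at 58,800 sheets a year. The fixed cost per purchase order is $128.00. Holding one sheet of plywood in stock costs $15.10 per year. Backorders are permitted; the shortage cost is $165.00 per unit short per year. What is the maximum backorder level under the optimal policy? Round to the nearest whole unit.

S* ≈ 87 sheets

With planned backorders, Q* = √(2DS/H) · √((H+B)/B).
√(2DS/H) = √(2 × 58,800 × 128 / 15.1) = 998.436.
√((H+B)/B) = √((15.1+165)/165) = 1.0448.
Q* ≈ 1043.122.
S* = Q* · H/(H+B) = 1043.122 × 15.1/180.1 ≈ 87.458.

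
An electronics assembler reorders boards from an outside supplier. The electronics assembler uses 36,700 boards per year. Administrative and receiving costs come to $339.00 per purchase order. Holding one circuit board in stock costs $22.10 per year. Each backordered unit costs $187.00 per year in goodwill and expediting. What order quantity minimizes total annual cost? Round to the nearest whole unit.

With planned backorders, Q* = √(2DS/H) · √((H+B)/B).
√(2DS/H) = √(2 × 36,700 × 339 / 22.1) = 1061.089.
√((H+B)/B) = √((22.1+187)/187) = 1.0574.
Q* ≈ 1122.039.

Q* ≈ 1,122 boards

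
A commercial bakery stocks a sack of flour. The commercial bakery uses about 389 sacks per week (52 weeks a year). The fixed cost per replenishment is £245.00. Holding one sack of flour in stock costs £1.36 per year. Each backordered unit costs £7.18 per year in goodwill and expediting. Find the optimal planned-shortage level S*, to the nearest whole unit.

S* ≈ 469 sacks

Annual demand D = 389 × 52 = 20,228.
With planned backorders, Q* = √(2DS/H) · √((H+B)/B).
√(2DS/H) = √(2 × 20,228 × 245 / 1.36) = 2699.635.
√((H+B)/B) = √((1.36+7.18)/7.18) = 1.0906.
Q* ≈ 2944.230.
S* = Q* · H/(H+B) = 2944.230 × 1.36/8.54 ≈ 468.870.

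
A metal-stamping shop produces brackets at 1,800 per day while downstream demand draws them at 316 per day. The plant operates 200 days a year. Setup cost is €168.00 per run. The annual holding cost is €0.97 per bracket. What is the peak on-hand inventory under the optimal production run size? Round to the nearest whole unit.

I_max ≈ 4,248 brackets

Annual demand D = 316 × 200 = 63,200.
Production build-up factor (1 − d/p) = 1 − 316/1,800 = 0.8244.
Q* = √(2DS / (H(1 − d/p))) = √(2 × 63,200 × 168 / (0.97 × 0.8244)).
= √(21,235,200 / 0.7997) ≈ 5153.017.
Maximum inventory = Q*(1 − d/p) = 5153.017 × 0.8244 ≈ 4248.377.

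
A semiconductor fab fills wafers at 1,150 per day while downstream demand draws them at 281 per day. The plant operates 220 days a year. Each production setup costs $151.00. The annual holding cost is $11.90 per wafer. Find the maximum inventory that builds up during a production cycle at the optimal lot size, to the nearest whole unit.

I_max ≈ 1,089 wafers

Annual demand D = 281 × 220 = 61,820.
Production build-up factor (1 − d/p) = 1 − 281/1,150 = 0.7557.
Q* = √(2DS / (H(1 − d/p))) = √(2 × 61,820 × 151 / (11.9 × 0.7557)).
= √(18,669,640 / 8.9923) ≈ 1440.899.
Maximum inventory = Q*(1 − d/p) = 1440.899 × 0.7557 ≈ 1088.818.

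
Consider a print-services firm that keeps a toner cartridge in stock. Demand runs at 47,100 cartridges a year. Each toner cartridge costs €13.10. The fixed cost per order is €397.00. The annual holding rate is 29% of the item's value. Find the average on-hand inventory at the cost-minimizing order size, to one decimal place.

Average inventory ≈ 1,568.8 cartridges

Holding cost H = 0.29 × €13.10 = €3.7990 per unit per year.
Q* = √(2DS/H) = √(2 × 47,100 × 397 / 3.799) ≈ 3137.52.
Average inventory = Q*/2 ≈ 3137.52 / 2 = 1568.758.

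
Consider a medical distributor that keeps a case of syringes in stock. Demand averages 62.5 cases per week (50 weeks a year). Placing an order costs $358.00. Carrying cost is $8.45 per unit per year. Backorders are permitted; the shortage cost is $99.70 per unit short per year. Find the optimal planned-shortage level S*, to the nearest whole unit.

Annual demand D = 62.5 × 50 = 3,125.
With planned backorders, Q* = √(2DS/H) · √((H+B)/B).
√(2DS/H) = √(2 × 3,125 × 358 / 8.45) = 514.580.
√((H+B)/B) = √((8.45+99.7)/99.7) = 1.0415.
Q* ≈ 535.943.
S* = Q* · H/(H+B) = 535.943 × 8.45/108.15 ≈ 41.874.

S* ≈ 42 cases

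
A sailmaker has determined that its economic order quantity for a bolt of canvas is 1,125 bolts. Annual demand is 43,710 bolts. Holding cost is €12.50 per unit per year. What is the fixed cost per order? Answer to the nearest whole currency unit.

S ≈ €181

Invert the EOQ relation Q*² = 2DS/H.
From Q* = √(2DS/H): S = Q*²H / (2D) = 1,125² × 12.5 / (2 × 43,710) = 180.9690.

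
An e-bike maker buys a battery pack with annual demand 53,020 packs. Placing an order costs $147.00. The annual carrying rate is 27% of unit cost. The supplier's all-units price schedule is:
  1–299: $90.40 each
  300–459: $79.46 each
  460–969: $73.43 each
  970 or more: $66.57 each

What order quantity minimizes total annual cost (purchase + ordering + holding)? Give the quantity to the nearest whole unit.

Q* ≈ 970 packs

Holding cost per unit per year at price C is H = 0.27·C.
Candidates are each tier's EOQ (if it falls in that tier) and each price-break quantity.
Tier 1 ($90.40): EOQ = 799.1 exceeds tier's upper bound 299, so this tier is dominated.
Tier 2 ($79.46): EOQ = 852.4 exceeds tier's upper bound 459, so this tier is dominated.
EOQ at $73.43 = 886.7 (feasible in tier 3): TC = 53,020×$73.43 + (53,020/886.7)×147 + (886.7/2)×0.27×$73.43 = $3,910,838.33.
EOQ at $66.57 = 931.3 < 970, so use break Q=970: TC = 53,020×$66.57 + (53,020/970.0)×147 + (970.0/2)×0.27×$66.57 = $3,546,293.73.
Lowest total cost is $3,546,293.73 at Q = 970.0.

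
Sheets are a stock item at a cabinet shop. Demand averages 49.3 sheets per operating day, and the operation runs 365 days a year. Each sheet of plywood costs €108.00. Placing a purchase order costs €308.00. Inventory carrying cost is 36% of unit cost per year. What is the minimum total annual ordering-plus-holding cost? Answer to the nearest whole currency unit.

Annual demand D = 49.3 × 365 = 17,994.5.
Holding cost H = 0.36 × €108.00 = €38.8800 per unit per year.
The optimal lot size = √(2DS/H) = √(2 × 17,994.5 × 308 / 38.88) ≈ 533.95.
At Q*, ordering cost (D/Q*)S equals holding cost (Q*/2)H, each = √(DSH/2).
Minimum total = √(2DSH) = √(2 × 17,994.5 × 308 × 38.88) ≈ 20759.810.

TC* ≈ €20,760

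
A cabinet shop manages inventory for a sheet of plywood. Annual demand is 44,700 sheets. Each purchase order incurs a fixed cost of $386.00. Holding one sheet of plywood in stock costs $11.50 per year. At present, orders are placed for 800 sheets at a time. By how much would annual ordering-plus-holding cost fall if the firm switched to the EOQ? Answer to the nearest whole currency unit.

EOQ = √(2DS/H) = √(2 × 44,700 × 386 / 11.5) ≈ 1732.26.
Cost at Q* = (D/Q*)S + (Q*/2)H = √(2DSH) ≈ $19,921.01.
Cost at Q = 800: (44,700/800)×386 + (800/2)×11.5 = $21,567.75 + $4,600.00 = $26,167.75.
Excess = $26,167.75 − $19,921.01 = $6,246.74.

Extra cost ≈ $6,247 per year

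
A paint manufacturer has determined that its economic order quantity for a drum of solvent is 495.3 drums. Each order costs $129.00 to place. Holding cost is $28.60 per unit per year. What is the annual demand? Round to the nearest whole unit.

The basic EOQ model gives Q* = √(2DS/H); rearrange for the unknown.
From Q* = √(2DS/H): D = Q*²H / (2S) = 495.3² × 28.6 / (2 × 129) = 27194.619.

D ≈ 27,195 drums per year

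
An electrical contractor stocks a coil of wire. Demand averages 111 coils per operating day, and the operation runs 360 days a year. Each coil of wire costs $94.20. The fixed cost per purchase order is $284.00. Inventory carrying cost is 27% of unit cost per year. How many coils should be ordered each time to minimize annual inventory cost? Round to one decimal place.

Annual demand D = 111 × 360 = 39,960.
Holding cost H = 0.27 × $94.20 = $25.4340 per unit per year.
EOQ = √(2DS / H) = √(2 × 39,960 × 284 / 25.434).
= √(22,697,280 / 25.434) = √892,399.1507 ≈ 944.669.

Q* ≈ 944.7 coils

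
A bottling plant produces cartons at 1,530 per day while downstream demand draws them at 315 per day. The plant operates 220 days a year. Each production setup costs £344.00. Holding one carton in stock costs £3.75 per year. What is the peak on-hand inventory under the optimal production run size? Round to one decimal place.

Annual demand D = 315 × 220 = 69,300.
Production build-up factor (1 − d/p) = 1 − 315/1,530 = 0.7941.
Q* = √(2DS / (H(1 − d/p))) = √(2 × 69,300 × 344 / (3.75 × 0.7941)).
= √(47,678,400 / 2.9779) ≈ 4001.315.
Maximum inventory = Q*(1 − d/p) = 4001.315 × 0.7941 ≈ 3177.515.

I_max ≈ 3,177.5 cartons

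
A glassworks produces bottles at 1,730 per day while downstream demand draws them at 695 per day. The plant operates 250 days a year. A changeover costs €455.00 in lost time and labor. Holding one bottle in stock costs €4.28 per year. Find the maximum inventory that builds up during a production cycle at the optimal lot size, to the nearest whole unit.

I_max ≈ 4,701 bottles

Annual demand D = 695 × 250 = 173,750.
Production build-up factor (1 − d/p) = 1 − 695/1,730 = 0.5983.
Q* = √(2DS / (H(1 − d/p))) = √(2 × 173,750 × 455 / (4.28 × 0.5983)).
= √(158,112,500 / 2.5606) ≈ 7858.037.
Maximum inventory = Q*(1 − d/p) = 7858.037 × 0.5983 ≈ 4701.196.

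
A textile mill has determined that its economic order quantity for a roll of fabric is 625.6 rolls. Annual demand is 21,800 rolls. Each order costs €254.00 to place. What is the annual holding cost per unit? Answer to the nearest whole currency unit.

H ≈ €28

The basic EOQ model gives Q* = √(2DS/H); rearrange for the unknown.
From Q* = √(2DS/H): H = 2DS / Q*² = 2 × 21,800 × 254 / 625.6² = 28.2961.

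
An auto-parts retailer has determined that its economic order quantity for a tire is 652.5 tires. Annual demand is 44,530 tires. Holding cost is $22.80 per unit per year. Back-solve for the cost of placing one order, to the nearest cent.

S ≈ $109.00

Squaring Q* = √(2DS/H) gives Q*² = 2DS/H.
From Q* = √(2DS/H): S = Q*²H / (2D) = 652.5² × 22.8 / (2 × 44,530) = 108.9967.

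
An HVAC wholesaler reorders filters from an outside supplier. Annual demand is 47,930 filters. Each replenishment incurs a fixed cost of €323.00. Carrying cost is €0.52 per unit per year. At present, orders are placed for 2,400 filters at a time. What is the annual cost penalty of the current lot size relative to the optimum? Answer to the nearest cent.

EOQ = √(2DS/H) = √(2 × 47,930 × 323 / 0.52) ≈ 7716.46.
Cost at Q* = (D/Q*)S + (Q*/2)H = √(2DSH) ≈ €4,012.56.
Cost at Q = 2,400: (47,930/2,400)×323 + (2,400/2)×0.52 = €6,450.58 + €624.00 = €7,074.58.
Excess = €7,074.58 − €4,012.56 = €3,062.02.

Extra cost ≈ €3,062.02 per year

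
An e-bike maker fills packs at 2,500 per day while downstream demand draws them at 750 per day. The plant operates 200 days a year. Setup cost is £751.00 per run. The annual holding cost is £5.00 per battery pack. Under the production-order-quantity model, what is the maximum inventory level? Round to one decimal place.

I_max ≈ 5,616.2 packs

Annual demand D = 750 × 200 = 150,000.
Production build-up factor (1 − d/p) = 1 − 750/2,500 = 0.7000.
Q* = √(2DS / (H(1 − d/p))) = √(2 × 150,000 × 751 / (5 × 0.7000)).
= √(225,300,000 / 3.5) ≈ 8023.181.
Maximum inventory = Q*(1 − d/p) = 8023.181 × 0.7000 ≈ 5616.226.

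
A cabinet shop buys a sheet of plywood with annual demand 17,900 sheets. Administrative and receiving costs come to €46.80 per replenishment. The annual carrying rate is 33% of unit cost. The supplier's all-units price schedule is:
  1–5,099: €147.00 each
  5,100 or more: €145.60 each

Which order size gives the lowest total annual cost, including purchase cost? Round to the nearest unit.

Holding cost per unit per year at price C is H = 0.33·C.
Evaluate total cost at each tier's feasible EOQ or, if the EOQ is below the tier, at the tier's minimum quantity.
EOQ at €147.00 = 185.8 (feasible in tier 1): TC = 17,900×€147.00 + (17,900/185.8)×46.8 + (185.8/2)×0.33×€147.00 = €2,640,315.30.
EOQ at €145.60 = 186.7 < 5100, so use break Q=5100: TC = 17,900×€145.60 + (17,900/5100.0)×46.8 + (5100.0/2)×0.33×€145.60 = €2,728,926.66.
Lowest total cost is €2,640,315.30 at Q = 185.8.

Q* ≈ 186 sheets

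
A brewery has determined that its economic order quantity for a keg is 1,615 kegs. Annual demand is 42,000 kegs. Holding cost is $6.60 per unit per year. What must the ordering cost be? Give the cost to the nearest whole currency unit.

Squaring Q* = √(2DS/H) gives Q*² = 2DS/H.
From Q* = √(2DS/H): S = Q*²H / (2D) = 1,615² × 6.6 / (2 × 42,000) = 204.9320.

S ≈ $205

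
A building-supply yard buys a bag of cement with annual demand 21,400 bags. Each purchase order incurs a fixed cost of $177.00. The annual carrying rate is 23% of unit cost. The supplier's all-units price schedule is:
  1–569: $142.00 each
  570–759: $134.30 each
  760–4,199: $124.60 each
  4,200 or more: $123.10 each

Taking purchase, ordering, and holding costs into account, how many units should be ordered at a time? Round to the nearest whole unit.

Holding cost per unit per year at price C is H = 0.23·C.
Evaluate total cost at each tier's feasible EOQ or, if the EOQ is below the tier, at the tier's minimum quantity.
EOQ at $142.00 = 481.6 (feasible in tier 1): TC = 21,400×$142.00 + (21,400/481.6)×177 + (481.6/2)×0.23×$142.00 = $3,054,529.56.
EOQ at $134.30 = 495.2 < 570, so use break Q=570: TC = 21,400×$134.30 + (21,400/570.0)×177 + (570.0/2)×0.23×$134.30 = $2,889,468.63.
EOQ at $124.60 = 514.1 < 760, so use break Q=760: TC = 21,400×$124.60 + (21,400/760.0)×177 + (760.0/2)×0.23×$124.60 = $2,682,313.99.
EOQ at $123.10 = 517.3 < 4200, so use break Q=4200: TC = 21,400×$123.10 + (21,400/4200.0)×177 + (4200.0/2)×0.23×$123.10 = $2,694,699.16.
Lowest total cost is $2,682,313.99 at Q = 760.0.

Q* ≈ 760 bags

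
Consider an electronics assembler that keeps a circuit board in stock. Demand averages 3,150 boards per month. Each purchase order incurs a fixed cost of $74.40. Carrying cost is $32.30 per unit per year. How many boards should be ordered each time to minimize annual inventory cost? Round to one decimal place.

Q* ≈ 417.3 boards

Annual demand D = 3,150 × 12 = 37,800.
EOQ = √(2DS / H) = √(2 × 37,800 × 74.4 / 32.3).
= √(5,624,640 / 32.3) = √174,137.4613 ≈ 417.298.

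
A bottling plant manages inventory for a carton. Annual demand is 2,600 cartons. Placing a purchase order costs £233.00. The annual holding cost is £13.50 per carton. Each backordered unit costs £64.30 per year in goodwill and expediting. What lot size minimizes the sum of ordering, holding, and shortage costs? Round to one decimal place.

Q* ≈ 329.5 cartons

With planned backorders, Q* = √(2DS/H) · √((H+B)/B).
√(2DS/H) = √(2 × 2,600 × 233 / 13.5) = 299.580.
√((H+B)/B) = √((13.5+64.3)/64.3) = 1.1000.
Q* ≈ 329.532.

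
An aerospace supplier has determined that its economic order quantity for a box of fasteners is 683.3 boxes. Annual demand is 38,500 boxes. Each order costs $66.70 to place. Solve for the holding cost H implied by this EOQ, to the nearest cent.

Squaring Q* = √(2DS/H) gives Q*² = 2DS/H.
From Q* = √(2DS/H): H = 2DS / Q*² = 2 × 38,500 × 66.7 / 683.3² = 11.0000.

H ≈ $11.00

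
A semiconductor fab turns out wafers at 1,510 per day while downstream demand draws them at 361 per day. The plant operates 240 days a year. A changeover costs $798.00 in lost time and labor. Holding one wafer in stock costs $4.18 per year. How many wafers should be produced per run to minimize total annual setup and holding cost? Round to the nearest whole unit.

Q* ≈ 6,593 wafers

Annual demand D = 361 × 240 = 86,640.
Production build-up factor (1 − d/p) = 1 − 361/1,510 = 0.7609.
Q* = √(2DS / (H(1 − d/p))) = √(2 × 86,640 × 798 / (4.18 × 0.7609)).
= √(138,277,440 / 3.1807) ≈ 6593.500.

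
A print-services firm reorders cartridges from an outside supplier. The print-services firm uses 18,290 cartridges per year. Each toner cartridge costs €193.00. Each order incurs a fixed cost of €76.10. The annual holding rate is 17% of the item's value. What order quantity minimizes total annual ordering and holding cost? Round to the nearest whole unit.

Holding cost H = 0.17 × €193.00 = €32.8100 per unit per year.
EOQ = √(2DS / H) = √(2 × 18,290 × 76.1 / 32.81).
= √(2,783,738 / 32.81) = √84,844.1938 ≈ 291.280.

Q* ≈ 291 cartridges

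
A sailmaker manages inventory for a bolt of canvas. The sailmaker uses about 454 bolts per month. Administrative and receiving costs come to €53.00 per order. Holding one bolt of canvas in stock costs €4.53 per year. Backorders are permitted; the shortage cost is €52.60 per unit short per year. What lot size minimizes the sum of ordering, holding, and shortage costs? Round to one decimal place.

Annual demand D = 454 × 12 = 5,448.
With planned backorders, Q* = √(2DS/H) · √((H+B)/B).
√(2DS/H) = √(2 × 5,448 × 53 / 4.53) = 357.045.
√((H+B)/B) = √((4.53+52.6)/52.6) = 1.0422.
Q* ≈ 372.102.

Q* ≈ 372.1 bolts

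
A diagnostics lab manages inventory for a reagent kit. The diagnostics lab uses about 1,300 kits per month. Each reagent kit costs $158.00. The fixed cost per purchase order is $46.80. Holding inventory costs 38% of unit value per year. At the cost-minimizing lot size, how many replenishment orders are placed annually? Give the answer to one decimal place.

Annual demand D = 1,300 × 12 = 15,600.
Holding cost H = 0.38 × $158.00 = $60.0400 per unit per year.
Q* = √(2DS/H) = √(2 × 15,600 × 46.8 / 60.04) ≈ 155.95.
Orders per year = D / Q* = 15,600 / 155.95 ≈ 100.033.

N ≈ 100.0 orders per year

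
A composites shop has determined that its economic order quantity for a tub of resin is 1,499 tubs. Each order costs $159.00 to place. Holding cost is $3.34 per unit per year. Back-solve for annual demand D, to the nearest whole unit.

D ≈ 23,601 tubs per year

Squaring Q* = √(2DS/H) gives Q*² = 2DS/H.
From Q* = √(2DS/H): D = Q*²H / (2S) = 1,499² × 3.34 / (2 × 159) = 23600.577.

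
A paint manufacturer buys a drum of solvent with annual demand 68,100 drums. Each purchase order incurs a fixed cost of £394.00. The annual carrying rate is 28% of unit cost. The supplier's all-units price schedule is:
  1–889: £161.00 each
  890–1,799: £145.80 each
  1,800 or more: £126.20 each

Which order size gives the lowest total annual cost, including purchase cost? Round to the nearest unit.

Holding cost per unit per year at price C is H = 0.28·C.
Evaluate total cost at each tier's feasible EOQ or, if the EOQ is below the tier, at the tier's minimum quantity.
Tier 1 (£161.00): EOQ = 1091.1 exceeds tier's upper bound 889, so this tier is dominated.
EOQ at £145.80 = 1146.5 (feasible in tier 2): TC = 68,100×£145.80 + (68,100/1146.5)×394 + (1146.5/2)×0.28×£145.80 = £9,975,785.24.
EOQ at £126.20 = 1232.3 < 1800, so use break Q=1800: TC = 68,100×£126.20 + (68,100/1800.0)×394 + (1800.0/2)×0.28×£126.20 = £8,640,928.73.
Lowest total cost is £8,640,928.73 at Q = 1800.0.

Q* ≈ 1,800 drums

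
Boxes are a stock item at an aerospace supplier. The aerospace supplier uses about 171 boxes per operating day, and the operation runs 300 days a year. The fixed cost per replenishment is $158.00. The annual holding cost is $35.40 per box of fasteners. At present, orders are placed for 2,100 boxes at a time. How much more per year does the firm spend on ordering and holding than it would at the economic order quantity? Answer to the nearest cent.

Extra cost ≈ $17,074.29 per year

Annual demand D = 171 × 300 = 51,300.
EOQ = √(2DS/H) = √(2 × 51,300 × 158 / 35.4) ≈ 676.71.
Cost at Q* = (D/Q*)S + (Q*/2)H = √(2DSH) ≈ $23,955.42.
Cost at Q = 2,100: (51,300/2,100)×158 + (2,100/2)×35.4 = $3,859.71 + $37,170.00 = $41,029.71.
Excess = $41,029.71 − $23,955.42 = $17,074.29.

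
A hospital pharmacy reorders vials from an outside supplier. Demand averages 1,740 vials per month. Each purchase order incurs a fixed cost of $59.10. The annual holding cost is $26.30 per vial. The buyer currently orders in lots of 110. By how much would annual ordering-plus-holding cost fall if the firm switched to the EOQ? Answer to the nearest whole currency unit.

Annual demand D = 1,740 × 12 = 20,880.
EOQ = √(2DS/H) = √(2 × 20,880 × 59.1 / 26.3) ≈ 306.33.
Cost at Q* = (D/Q*)S + (Q*/2)H = √(2DSH) ≈ $8,056.60.
Cost at Q = 110: (20,880/110)×59.1 + (110/2)×26.3 = $11,218.25 + $1,446.50 = $12,664.75.
Excess = $12,664.75 − $8,056.60 = $4,608.15.

Extra cost ≈ $4,608 per year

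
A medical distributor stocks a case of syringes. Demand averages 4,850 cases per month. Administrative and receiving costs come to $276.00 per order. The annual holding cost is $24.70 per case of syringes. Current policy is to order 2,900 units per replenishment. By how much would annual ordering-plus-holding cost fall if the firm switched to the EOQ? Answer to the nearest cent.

Annual demand D = 4,850 × 12 = 58,200.
EOQ = √(2DS/H) = √(2 × 58,200 × 276 / 24.7) ≈ 1140.47.
Cost at Q* = (D/Q*)S + (Q*/2)H = √(2DSH) ≈ $28,169.52.
Cost at Q = 2,900: (58,200/2,900)×276 + (2,900/2)×24.7 = $5,539.03 + $35,815.00 = $41,354.03.
Excess = $41,354.03 − $28,169.52 = $13,184.51.

Extra cost ≈ $13,184.51 per year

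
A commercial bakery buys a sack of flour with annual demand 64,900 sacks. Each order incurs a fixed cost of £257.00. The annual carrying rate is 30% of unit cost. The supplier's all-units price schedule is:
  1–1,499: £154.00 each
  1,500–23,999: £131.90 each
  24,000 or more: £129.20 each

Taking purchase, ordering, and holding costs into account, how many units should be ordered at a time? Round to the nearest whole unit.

Q* ≈ 1,500 sacks

Holding cost per unit per year at price C is H = 0.30·C.
Evaluate total cost at each tier's feasible EOQ or, if the EOQ is below the tier, at the tier's minimum quantity.
EOQ at £154.00 = 849.7 (feasible in tier 1): TC = 64,900×£154.00 + (64,900/849.7)×257 + (849.7/2)×0.30×£154.00 = £10,033,857.70.
EOQ at £131.90 = 918.2 < 1500, so use break Q=1500: TC = 64,900×£131.90 + (64,900/1500.0)×257 + (1500.0/2)×0.30×£131.90 = £8,601,107.03.
EOQ at £129.20 = 927.7 < 24000, so use break Q=24000: TC = 64,900×£129.20 + (64,900/24000.0)×257 + (24000.0/2)×0.30×£129.20 = £8,850,894.97.
Lowest total cost is £8,601,107.03 at Q = 1500.0.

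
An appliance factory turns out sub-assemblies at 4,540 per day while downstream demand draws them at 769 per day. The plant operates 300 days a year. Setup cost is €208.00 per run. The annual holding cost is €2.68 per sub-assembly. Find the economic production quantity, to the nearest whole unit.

Q* ≈ 6,566 sub-assemblies

Annual demand D = 769 × 300 = 230,700.
Production build-up factor (1 − d/p) = 1 − 769/4,540 = 0.8306.
Q* = √(2DS / (H(1 − d/p))) = √(2 × 230,700 × 208 / (2.68 × 0.8306)).
= √(95,971,200 / 2.2261) ≈ 6566.028.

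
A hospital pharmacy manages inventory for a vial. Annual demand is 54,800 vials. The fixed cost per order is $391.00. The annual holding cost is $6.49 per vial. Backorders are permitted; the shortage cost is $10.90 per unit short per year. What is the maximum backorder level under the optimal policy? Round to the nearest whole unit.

With planned backorders, Q* = √(2DS/H) · √((H+B)/B).
√(2DS/H) = √(2 × 54,800 × 391 / 6.49) = 2569.634.
√((H+B)/B) = √((6.49+10.9)/10.9) = 1.2631.
Q* ≈ 3245.696.
S* = Q* · H/(H+B) = 3245.696 × 6.49/17.39 ≈ 1211.303.

S* ≈ 1,211 vials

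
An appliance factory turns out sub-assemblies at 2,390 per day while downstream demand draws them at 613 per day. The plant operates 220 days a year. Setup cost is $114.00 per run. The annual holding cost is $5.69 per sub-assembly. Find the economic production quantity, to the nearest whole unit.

Q* ≈ 2,696 sub-assemblies

Annual demand D = 613 × 220 = 134,860.
Production build-up factor (1 − d/p) = 1 − 613/2,390 = 0.7435.
Q* = √(2DS / (H(1 − d/p))) = √(2 × 134,860 × 114 / (5.69 × 0.7435)).
= √(30,748,080 / 4.2306) ≈ 2695.927.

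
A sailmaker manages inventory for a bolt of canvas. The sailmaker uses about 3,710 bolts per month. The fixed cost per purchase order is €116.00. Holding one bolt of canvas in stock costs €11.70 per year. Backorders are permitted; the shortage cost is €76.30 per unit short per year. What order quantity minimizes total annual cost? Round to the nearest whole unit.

Q* ≈ 1,009 bolts

Annual demand D = 3,710 × 12 = 44,520.
With planned backorders, Q* = √(2DS/H) · √((H+B)/B).
√(2DS/H) = √(2 × 44,520 × 116 / 11.7) = 939.569.
√((H+B)/B) = √((11.7+76.3)/76.3) = 1.0739.
Q* ≈ 1009.038.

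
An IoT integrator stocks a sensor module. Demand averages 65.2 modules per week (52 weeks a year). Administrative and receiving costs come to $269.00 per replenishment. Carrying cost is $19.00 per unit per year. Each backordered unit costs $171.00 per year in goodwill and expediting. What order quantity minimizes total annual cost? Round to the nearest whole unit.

Q* ≈ 327 modules

Annual demand D = 65.2 × 52 = 3,390.4.
With planned backorders, Q* = √(2DS/H) · √((H+B)/B).
√(2DS/H) = √(2 × 3,390.4 × 269 / 19) = 309.842.
√((H+B)/B) = √((19+171)/171) = 1.0541.
Q* ≈ 326.602.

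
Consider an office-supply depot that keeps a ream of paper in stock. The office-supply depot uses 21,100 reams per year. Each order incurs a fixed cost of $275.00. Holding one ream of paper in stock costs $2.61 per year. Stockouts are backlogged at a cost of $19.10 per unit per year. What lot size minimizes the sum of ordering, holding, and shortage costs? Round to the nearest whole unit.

With planned backorders, Q* = √(2DS/H) · √((H+B)/B).
√(2DS/H) = √(2 × 21,100 × 275 / 2.61) = 2108.639.
√((H+B)/B) = √((2.61+19.1)/19.1) = 1.0661.
Q* ≈ 2248.100.

Q* ≈ 2,248 reams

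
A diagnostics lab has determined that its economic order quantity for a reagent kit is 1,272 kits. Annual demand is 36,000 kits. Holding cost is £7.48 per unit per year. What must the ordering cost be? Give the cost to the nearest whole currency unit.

Squaring Q* = √(2DS/H) gives Q*² = 2DS/H.
From Q* = √(2DS/H): S = Q*²H / (2D) = 1,272² × 7.48 / (2 × 36,000) = 168.0906.

S ≈ £168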